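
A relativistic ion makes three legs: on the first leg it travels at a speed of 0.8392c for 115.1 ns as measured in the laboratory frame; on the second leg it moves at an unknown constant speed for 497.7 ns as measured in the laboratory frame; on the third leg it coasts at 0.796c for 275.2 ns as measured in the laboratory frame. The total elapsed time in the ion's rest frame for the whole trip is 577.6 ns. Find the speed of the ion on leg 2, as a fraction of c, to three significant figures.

Leg 1: γ = 1/√(1 − 0.8392²) = 1/√0.2957 = 1.839; τ_1 = 115.1/1.839 = 62.59 ns.
Leg 2: speed unknown; τ_2 = 497.7/γ_2.
Leg 3: γ = 1/√(1 − 0.796²) = 1/√0.3664 = 1.652; τ_3 = 275.2/1.652 = 166.6 ns.
Total proper time: 62.59 + τ_2 + 166.6 = 577.6, so τ_2 = 577.6 − 229.2 = 348.4 ns.
γ_2 = 497.7/348.4 = 1.428; β = √(1 − 1/γ²) = √0.5099.

β = 0.714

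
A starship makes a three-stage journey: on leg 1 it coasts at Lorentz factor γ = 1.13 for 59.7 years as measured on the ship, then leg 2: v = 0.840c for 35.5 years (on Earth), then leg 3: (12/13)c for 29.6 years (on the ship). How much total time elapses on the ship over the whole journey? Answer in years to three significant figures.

τ = 109 years

Leg 1: 59.7 years is already measured on the ship.
Leg 2: γ = 1/√(1 − 0.840²) = 1/√0.2944 = 1.843; τ_2 = 35.5/1.843 = 19.26 years.
Leg 3: 29.6 years is already measured on the ship.
Total: 59.70 + 19.26 + 29.60 years.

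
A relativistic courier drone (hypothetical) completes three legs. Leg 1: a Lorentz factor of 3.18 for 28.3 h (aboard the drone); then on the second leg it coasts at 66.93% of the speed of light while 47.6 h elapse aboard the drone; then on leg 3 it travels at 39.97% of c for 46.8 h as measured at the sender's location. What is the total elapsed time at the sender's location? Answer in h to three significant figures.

Δt = 201 h

Leg 1: γ = 3.18; Δt_1 = 3.180 × 28.3 = 89.99 h.
Leg 2: β = 0.6693; γ = 1/√(1 − 0.6693²) = 1/√0.5520 = 1.346; Δt_2 = 1.346 × 47.6 = 64.07 h.
Leg 3: 46.8 h is already measured at the sender's location.
Total: 89.99 + 64.07 + 46.80 h.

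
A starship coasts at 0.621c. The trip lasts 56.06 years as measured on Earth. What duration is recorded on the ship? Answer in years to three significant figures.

τ = 43.9 years

γ = 1/√(1 − 0.621²) = 1/√0.6144 = 1.276
The interval measured on Earth is the dilated one; the clock on the ship measures the proper time τ = Δt/γ = 56.06/1.276 years.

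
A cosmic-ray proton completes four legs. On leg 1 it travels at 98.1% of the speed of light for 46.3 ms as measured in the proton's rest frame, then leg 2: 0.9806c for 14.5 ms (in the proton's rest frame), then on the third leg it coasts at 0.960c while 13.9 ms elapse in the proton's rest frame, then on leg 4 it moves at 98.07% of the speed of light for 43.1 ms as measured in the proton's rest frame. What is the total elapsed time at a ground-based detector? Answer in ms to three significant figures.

Δt = 583 ms

Leg 1: β = 0.981; γ = 1/√(1 − 0.981²) = 1/√0.03764 = 5.154; Δt_1 = 5.154 × 46.3 = 238.7 ms.
Leg 2: γ = 1/√(1 − 0.9806²) = 1/√0.03842 = 5.102; Δt_2 = 5.102 × 14.5 = 73.97 ms.
Leg 3: γ = 1/√(1 − 0.960²) = 25/7 ≈ 3.571; Δt_3 = 3.571 × 13.9 = 49.64 ms.
Leg 4: β = 0.9807; γ = 1/√(1 − 0.9807²) = 1/√0.03823 = 5.115; Δt_4 = 5.115 × 43.1 = 220.4 ms.
Total: 238.7 + 73.97 + 49.64 + 220.4 ms.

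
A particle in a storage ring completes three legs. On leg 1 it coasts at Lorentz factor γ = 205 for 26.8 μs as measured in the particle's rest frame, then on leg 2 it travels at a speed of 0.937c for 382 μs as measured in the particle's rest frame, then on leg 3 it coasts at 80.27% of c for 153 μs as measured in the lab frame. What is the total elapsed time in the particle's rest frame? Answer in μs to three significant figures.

Leg 1: 26.8 μs is already measured in the particle's rest frame.
Leg 2: 382 μs is already measured in the particle's rest frame.
Leg 3: β = 0.8027; γ = 1/√(1 − 0.8027²) = 1/√0.3557 = 1.677; τ_3 = 153/1.677 = 91.25 μs.
Total: 26.80 + 382.0 + 91.25 μs.

τ = 500 μs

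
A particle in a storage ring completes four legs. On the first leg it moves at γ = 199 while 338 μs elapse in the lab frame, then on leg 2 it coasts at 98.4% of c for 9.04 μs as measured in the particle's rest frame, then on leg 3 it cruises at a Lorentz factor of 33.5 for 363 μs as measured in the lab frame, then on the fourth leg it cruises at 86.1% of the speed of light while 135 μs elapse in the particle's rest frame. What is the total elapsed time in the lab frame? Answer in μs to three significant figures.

Leg 1: 338 μs is already measured in the lab frame.
Leg 2: β = 0.984; γ = 1/√(1 − 0.984²) = 1/√0.03174 = 5.613; Δt_2 = 5.613 × 9.04 = 50.74 μs.
Leg 3: 363 μs is already measured in the lab frame.
Leg 4: β = 0.861; γ = 1/√(1 − 0.861²) = 1/√0.2587 = 1.966; Δt_4 = 1.966 × 135 = 265.4 μs.
Total: 338.0 + 50.74 + 363.0 + 265.4 μs.

Δt = 1020 μs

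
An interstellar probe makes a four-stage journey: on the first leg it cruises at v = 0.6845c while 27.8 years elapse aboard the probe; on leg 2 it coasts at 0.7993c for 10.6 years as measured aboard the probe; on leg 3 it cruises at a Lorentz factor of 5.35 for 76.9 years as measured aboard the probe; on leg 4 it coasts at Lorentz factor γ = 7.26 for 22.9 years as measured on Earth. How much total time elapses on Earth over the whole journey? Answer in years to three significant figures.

Δt = 490 years

Leg 1: γ = 1/√(1 − 0.6845²) = 1/√0.5315 = 1.372; Δt_1 = 1.372 × 27.8 = 38.13 years.
Leg 2: γ = 1/√(1 − 0.7993²) = 1/√0.3611 = 1.664; Δt_2 = 1.664 × 10.6 = 17.64 years.
Leg 3: γ = 5.35; Δt_3 = 5.350 × 76.9 = 411.4 years.
Leg 4: 22.9 years is already measured on Earth.
Total: 38.13 + 17.64 + 411.4 + 22.90 years.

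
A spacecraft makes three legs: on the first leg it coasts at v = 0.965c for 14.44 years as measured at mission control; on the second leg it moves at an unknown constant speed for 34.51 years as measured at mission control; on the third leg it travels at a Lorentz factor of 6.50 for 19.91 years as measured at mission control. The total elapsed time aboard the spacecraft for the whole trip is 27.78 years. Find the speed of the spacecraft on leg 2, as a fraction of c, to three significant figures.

β = 0.795

Leg 1: γ = 1/√(1 − 0.965²) = 1/√0.06878 = 3.813; τ_1 = 14.44/3.813 = 3.787 years.
Leg 2: speed unknown; τ_2 = 34.51/γ_2.
Leg 3: γ = 6.50; τ_3 = 19.91/6.500 = 3.063 years.
Total proper time: 3.787 + τ_2 + 3.063 = 27.78, so τ_2 = 27.78 − 6.850 = 20.93 years.
γ_2 = 34.51/20.93 = 1.649; β = √(1 − 1/γ²) = √0.6322.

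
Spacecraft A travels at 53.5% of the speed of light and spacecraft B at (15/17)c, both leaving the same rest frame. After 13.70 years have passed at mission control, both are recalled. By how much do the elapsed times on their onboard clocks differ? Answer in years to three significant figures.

|τ_A − τ_B| = 5.13 years

A: β = 0.535; γ = 1/√(1 − 0.535²) = 1/√0.7138 = 1.184; τ_A = 13.70/1.184 = 11.57 years.
B: γ = 1/√(1 − (15/17)²) = 17/8 = 2.125; τ_B = 13.70/2.125 = 6.447 years.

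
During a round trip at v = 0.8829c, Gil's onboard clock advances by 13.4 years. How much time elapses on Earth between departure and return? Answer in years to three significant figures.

γ = 1/√(1 − 0.8829²) = 1/√0.2205 = 2.130
Earth-frame duration is the dilated interval: Δt = γτ = 2.130 × 13.4 years.

Δt = 28.5 years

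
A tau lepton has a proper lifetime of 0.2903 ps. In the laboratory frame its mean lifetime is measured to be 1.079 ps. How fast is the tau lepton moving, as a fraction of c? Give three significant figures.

β = 0.963

γ = Δt/τ₀ = 1.079/0.2903 = 3.717
β = √(1 − 1/γ²) = √(1 − 0.07239) = √0.9276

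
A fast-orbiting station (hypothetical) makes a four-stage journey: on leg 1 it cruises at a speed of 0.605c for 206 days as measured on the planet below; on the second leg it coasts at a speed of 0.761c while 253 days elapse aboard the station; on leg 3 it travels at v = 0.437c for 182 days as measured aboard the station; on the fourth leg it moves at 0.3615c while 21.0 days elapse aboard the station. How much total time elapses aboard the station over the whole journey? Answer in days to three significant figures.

Leg 1: γ = 1/√(1 − 0.605²) = 1/√0.6340 = 1.256; τ_1 = 206/1.256 = 164.0 days.
Leg 2: 253 days is already measured aboard the station.
Leg 3: 182 days is already measured aboard the station.
Leg 4: 21.0 days is already measured aboard the station.
Total: 164.0 + 253.0 + 182.0 + 21.00 days.

τ = 620 days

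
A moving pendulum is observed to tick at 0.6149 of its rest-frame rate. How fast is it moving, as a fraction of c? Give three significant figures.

Rate ratio = 1/γ, so γ = 1/0.6149 = 1.626.
β = √(1 − 1/γ²) = √(1 − 0.6149²) = √0.6219

β = 0.789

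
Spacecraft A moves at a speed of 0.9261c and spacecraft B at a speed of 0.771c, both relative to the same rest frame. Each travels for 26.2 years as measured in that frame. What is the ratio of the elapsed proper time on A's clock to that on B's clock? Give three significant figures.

τ_A/τ_B = 0.592

A: γ = 1/√(1 − 0.9261²) = 1/√0.1423 = 2.651. B: γ = 1/√(1 − 0.771²) = 1/√0.4056 = 1.570.
τ_A/τ_B = γ_B/γ_A = 1.570/2.651 = 0.5924, so τ_A/τ_B = 0.5924.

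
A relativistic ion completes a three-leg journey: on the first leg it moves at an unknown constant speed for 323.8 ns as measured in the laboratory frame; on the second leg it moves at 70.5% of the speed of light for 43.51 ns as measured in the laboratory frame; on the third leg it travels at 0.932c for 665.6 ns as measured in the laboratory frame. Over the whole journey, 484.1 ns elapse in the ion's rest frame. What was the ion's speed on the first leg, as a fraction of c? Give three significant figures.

Leg 1: speed unknown; τ_1 = 323.8/γ_1.
Leg 2: β = 0.705; γ = 1/√(1 − 0.705²) = 1/√0.5030 = 1.410; τ_2 = 43.51/1.410 = 30.86 ns.
Leg 3: γ = 1/√(1 − 0.932²) = 1/√0.1314 = 2.759; τ_3 = 665.6/2.759 = 241.3 ns.
Total proper time: τ_1 + 30.86 + 241.3 = 484.1, so τ_1 = 484.1 − 272.1 = 212.0 ns.
γ_1 = 323.8/212.0 = 1.527; β = √(1 − 1/γ²) = √0.5714.

β = 0.756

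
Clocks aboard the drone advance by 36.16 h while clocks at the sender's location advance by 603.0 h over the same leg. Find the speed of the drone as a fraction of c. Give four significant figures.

β = 0.9982

The proper time is measured aboard the drone (both events occur at the drone's location); Δt is measured at the sender's location. γ = Δt/τ = 603.0/36.16 = 16.68.
β = √(1 − 1/γ²) = √(1 − 0.003596) = √0.9964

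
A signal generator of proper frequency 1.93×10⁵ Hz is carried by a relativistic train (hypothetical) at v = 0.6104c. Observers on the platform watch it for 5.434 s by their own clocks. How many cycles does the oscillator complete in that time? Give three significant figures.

γ = 1/√(1 − 0.6104²) = 1/√0.6274 = 1.262
During 5.434 s of lab time, the oscillator's proper time advances by τ = Δt/γ = 5.434/1.262 = 4.304 s = 4.304×10⁰ s.
N = f × τ = 1.93×10⁵ × 4.304×10⁰ = 8.307×10⁵.

N = 8.31×10⁵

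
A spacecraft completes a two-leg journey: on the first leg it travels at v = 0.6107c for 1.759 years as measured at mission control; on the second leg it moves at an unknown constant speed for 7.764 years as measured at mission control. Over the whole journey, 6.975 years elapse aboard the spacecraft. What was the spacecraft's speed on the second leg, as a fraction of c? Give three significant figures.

β = 0.695

Leg 1: γ = 1/√(1 − 0.6107²) = 1/√0.6270 = 1.263; τ_1 = 1.759/1.263 = 1.393 years.
Leg 2: speed unknown; τ_2 = 7.764/γ_2.
Total proper time: 1.393 + τ_2 = 6.975, so τ_2 = 6.975 − 1.393 = 5.582 years.
γ_2 = 7.764/5.582 = 1.391; β = √(1 − 1/γ²) = √0.4831.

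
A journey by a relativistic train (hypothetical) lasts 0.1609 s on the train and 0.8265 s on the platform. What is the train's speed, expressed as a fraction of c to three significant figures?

v = 0.981c

The proper time is measured on the train (both events occur at the train's location); Δt is measured on the platform. γ = Δt/τ = 0.8265/0.1609 = 5.137.
β = √(1 − 1/γ²) = √(1 − 0.03790) = √0.9621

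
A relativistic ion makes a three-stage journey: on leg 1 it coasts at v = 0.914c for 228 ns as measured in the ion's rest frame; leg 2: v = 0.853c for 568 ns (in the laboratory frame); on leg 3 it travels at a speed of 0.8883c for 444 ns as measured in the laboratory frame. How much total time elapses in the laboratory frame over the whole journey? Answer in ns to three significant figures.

Leg 1: γ = 1/√(1 − 0.914²) = 1/√0.1646 = 2.465; Δt_1 = 2.465 × 228 = 562.0 ns.
Leg 2: 568 ns is already measured in the laboratory frame.
Leg 3: 444 ns is already measured in the laboratory frame.
Total: 562.0 + 568.0 + 444.0 ns.

Δt = 1570 ns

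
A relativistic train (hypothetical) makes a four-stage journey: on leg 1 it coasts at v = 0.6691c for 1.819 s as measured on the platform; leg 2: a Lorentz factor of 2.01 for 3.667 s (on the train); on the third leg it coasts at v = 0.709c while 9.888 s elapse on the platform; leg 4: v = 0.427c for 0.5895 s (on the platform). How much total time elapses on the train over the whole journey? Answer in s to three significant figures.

τ = 12.5 s

Leg 1: γ = 1/√(1 − 0.6691²) = 1/√0.5523 = 1.346; τ_1 = 1.819/1.346 = 1.352 s.
Leg 2: 3.667 s is already measured on the train.
Leg 3: γ = 1/√(1 − 0.709²) = 1/√0.4973 = 1.418; τ_3 = 9.888/1.418 = 6.973 s.
Leg 4: γ = 1/√(1 − 0.427²) = 1/√0.8177 = 1.106; τ_4 = 0.5895/1.106 = 0.5331 s.
Total: 1.352 + 3.667 + 6.973 + 0.5331 s.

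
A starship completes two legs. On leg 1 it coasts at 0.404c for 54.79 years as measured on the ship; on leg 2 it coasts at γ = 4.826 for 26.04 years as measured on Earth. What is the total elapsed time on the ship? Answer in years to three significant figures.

Leg 1: 54.79 years is already measured on the ship.
Leg 2: γ = 4.826; τ_2 = 26.04/4.826 = 5.396 years.
Total: 54.79 + 5.396 years.

τ = 60.2 years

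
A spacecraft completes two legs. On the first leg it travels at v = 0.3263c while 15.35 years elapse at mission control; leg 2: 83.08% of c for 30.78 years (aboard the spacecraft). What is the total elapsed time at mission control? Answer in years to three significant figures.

Leg 1: 15.35 years is already measured at mission control.
Leg 2: β = 0.8308; γ = 1/√(1 − 0.8308²) = 1/√0.3098 = 1.797; Δt_2 = 1.797 × 30.78 = 55.30 years.
Total: 15.35 + 55.30 years.

Δt = 70.7 years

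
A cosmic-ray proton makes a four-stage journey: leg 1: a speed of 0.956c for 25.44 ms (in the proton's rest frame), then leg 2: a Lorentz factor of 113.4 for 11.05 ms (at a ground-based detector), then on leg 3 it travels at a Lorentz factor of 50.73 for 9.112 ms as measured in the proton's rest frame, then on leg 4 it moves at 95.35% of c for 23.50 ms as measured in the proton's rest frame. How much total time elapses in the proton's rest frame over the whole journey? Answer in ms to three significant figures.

τ = 58.1 ms

Leg 1: 25.44 ms is already measured in the proton's rest frame.
Leg 2: γ = 113.4; τ_2 = 11.05/113.4 = 0.09744 ms.
Leg 3: 9.112 ms is already measured in the proton's rest frame.
Leg 4: 23.50 ms is already measured in the proton's rest frame.
Total: 25.44 + 0.09744 + 9.112 + 23.50 ms.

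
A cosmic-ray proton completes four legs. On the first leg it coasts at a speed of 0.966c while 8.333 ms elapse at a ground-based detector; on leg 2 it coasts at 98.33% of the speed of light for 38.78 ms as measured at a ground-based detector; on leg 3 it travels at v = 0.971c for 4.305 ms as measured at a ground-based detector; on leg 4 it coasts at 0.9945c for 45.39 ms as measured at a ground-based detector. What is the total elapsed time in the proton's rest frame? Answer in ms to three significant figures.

Leg 1: γ = 1/√(1 − 0.966²) = 1/√0.06684 = 3.868; τ_1 = 8.333/3.868 = 2.154 ms.
Leg 2: β = 0.9833; γ = 1/√(1 − 0.9833²) = 1/√0.03312 = 5.495; τ_2 = 38.78/5.495 = 7.058 ms.
Leg 3: γ = 1/√(1 − 0.971²) = 1/√0.05716 = 4.183; τ_3 = 4.305/4.183 = 1.029 ms.
Leg 4: γ = 1/√(1 − 0.9945²) = 1/√0.01097 = 9.548; τ_4 = 45.39/9.548 = 4.754 ms.
Total: 2.154 + 7.058 + 1.029 + 4.754 ms.

τ = 15.0 ms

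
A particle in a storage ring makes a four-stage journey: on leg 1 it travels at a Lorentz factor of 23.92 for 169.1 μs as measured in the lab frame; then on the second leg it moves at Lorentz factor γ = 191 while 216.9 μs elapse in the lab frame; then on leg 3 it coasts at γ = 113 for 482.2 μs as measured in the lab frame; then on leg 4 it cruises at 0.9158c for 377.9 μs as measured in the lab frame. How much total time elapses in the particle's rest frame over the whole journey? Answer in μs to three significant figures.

τ = 164 μs

Leg 1: γ = 23.92; τ_1 = 169.1/23.92 = 7.069 μs.
Leg 2: γ = 191; τ_2 = 216.9/191.0 = 1.136 μs.
Leg 3: γ = 113; τ_3 = 482.2/113.0 = 4.267 μs.
Leg 4: γ = 1/√(1 − 0.9158²) = 1/√0.1613 = 2.490; τ_4 = 377.9/2.490 = 151.8 μs.
Total: 7.069 + 1.136 + 4.267 + 151.8 μs.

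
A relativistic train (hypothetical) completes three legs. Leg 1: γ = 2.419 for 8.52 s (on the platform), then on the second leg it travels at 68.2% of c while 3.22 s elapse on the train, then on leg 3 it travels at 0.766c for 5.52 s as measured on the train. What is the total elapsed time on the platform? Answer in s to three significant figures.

Leg 1: 8.52 s is already measured on the platform.
Leg 2: β = 0.682; γ = 1/√(1 − 0.682²) = 1/√0.5349 = 1.367; Δt_2 = 1.367 × 3.22 = 4.403 s.
Leg 3: γ = 1/√(1 − 0.766²) = 1/√0.4132 = 1.556; Δt_3 = 1.556 × 5.52 = 8.587 s.
Total: 8.520 + 4.403 + 8.587 s.

Δt = 21.5 s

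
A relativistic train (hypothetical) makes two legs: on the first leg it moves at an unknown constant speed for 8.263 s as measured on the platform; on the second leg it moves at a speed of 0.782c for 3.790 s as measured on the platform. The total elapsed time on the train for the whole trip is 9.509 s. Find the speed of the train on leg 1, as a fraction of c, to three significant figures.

Leg 1: speed unknown; τ_1 = 8.263/γ_1.
Leg 2: γ = 1/√(1 − 0.782²) = 1/√0.3885 = 1.604; τ_2 = 3.790/1.604 = 2.362 s.
Total proper time: τ_1 + 2.362 = 9.509, so τ_1 = 9.509 − 2.362 = 7.147 s.
γ_1 = 8.263/7.147 = 1.156; β = √(1 − 1/γ²) = √0.2519.

β = 0.502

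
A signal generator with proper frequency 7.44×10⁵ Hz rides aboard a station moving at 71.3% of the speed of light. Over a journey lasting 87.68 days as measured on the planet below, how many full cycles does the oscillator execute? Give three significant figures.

β = 0.713; γ = 1/√(1 − 0.713²) = 1/√0.4916 = 1.426
The oscillator's own cycle count is N = f × τ where τ is the proper time aboard the station. τ = Δt/γ = 87.68/1.426 = 61.48 days = 5.312×10⁶ s.
N = 7.44×10⁵ × 5.312×10⁶ = 3.952×10¹².

N = 3.95×10¹²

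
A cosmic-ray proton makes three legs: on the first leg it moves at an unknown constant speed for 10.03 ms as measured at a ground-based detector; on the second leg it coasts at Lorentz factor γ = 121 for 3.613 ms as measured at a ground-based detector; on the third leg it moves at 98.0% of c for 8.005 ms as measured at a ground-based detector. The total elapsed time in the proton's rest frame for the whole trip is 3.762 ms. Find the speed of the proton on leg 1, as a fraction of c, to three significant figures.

Leg 1: speed unknown; τ_1 = 10.03/γ_1.
Leg 2: γ = 121; τ_2 = 3.613/121.0 = 0.02986 ms.
Leg 3: β = 0.980; γ = 1/√(1 − 0.980²) = 1/√0.03960 = 5.025; τ_3 = 8.005/5.025 = 1.593 ms.
Total proper time: τ_1 + 0.02986 + 1.593 = 3.762, so τ_1 = 3.762 − 1.623 = 2.139 ms.
γ_1 = 10.03/2.139 = 4.689; β = √(1 − 1/γ²) = √0.9545.

β = 0.977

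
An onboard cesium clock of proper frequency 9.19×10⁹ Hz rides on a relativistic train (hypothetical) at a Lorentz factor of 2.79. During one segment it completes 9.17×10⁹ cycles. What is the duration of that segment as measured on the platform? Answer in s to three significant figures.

γ = 2.79
Proper time for N cycles: τ = N/f = 9.17×10⁹/(9.19×10⁹) = 9.978×10⁻¹ s = 0.9978 s.
Lab-frame duration Δt = γτ = 2.790 × 0.9978 = 2.784 s.

Δt = 2.78 s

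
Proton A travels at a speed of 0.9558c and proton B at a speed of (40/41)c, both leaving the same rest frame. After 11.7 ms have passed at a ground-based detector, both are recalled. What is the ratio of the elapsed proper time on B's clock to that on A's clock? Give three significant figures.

A: γ = 1/√(1 − 0.9558²) = 1/√0.08645 = 3.401. B: γ = 1/√(1 − (40/41)²) = 41/9 ≈ 4.556.
τ_A/τ_B = γ_B/γ_A = 4.556/3.401 = 1.339, so τ_B/τ_A = 0.7466.

τ_B/τ_A = 0.747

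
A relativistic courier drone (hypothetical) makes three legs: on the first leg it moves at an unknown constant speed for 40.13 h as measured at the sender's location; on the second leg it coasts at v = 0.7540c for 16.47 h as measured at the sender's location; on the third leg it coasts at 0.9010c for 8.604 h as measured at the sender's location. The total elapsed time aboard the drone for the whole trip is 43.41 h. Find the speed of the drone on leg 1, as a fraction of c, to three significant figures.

β = 0.695

Leg 1: speed unknown; τ_1 = 40.13/γ_1.
Leg 2: γ = 1/√(1 − 0.7540²) = 1/√0.4315 = 1.522; τ_2 = 16.47/1.522 = 10.82 h.
Leg 3: γ = 1/√(1 − 0.9010²) = 1/√0.1882 = 2.305; τ_3 = 8.604/2.305 = 3.733 h.
Total proper time: τ_1 + 10.82 + 3.733 = 43.41, so τ_1 = 43.41 − 14.55 = 28.86 h.
γ_1 = 40.13/28.86 = 1.391; β = √(1 − 1/γ²) = √0.4829.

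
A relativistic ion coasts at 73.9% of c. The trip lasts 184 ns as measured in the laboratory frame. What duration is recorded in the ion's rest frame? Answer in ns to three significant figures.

τ = 124 ns

β = 0.739; γ = 1/√(1 − 0.739²) = 1/√0.4539 = 1.484
The interval measured in the laboratory frame is the dilated one; the clock in the ion's rest frame measures the proper time τ = Δt/γ = 184/1.484 ns.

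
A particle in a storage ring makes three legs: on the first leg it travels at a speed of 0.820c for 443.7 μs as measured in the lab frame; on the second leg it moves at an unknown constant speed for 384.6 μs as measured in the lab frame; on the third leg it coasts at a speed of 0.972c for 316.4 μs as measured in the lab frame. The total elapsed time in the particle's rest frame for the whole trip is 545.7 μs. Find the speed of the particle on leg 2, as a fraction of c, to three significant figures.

β = 0.825

Leg 1: γ = 1/√(1 − 0.820²) = 1/√0.3276 = 1.747; τ_1 = 443.7/1.747 = 254.0 μs.
Leg 2: speed unknown; τ_2 = 384.6/γ_2.
Leg 3: γ = 1/√(1 − 0.972²) = 1/√0.05522 = 4.256; τ_3 = 316.4/4.256 = 74.35 μs.
Total proper time: 254.0 + τ_2 + 74.35 = 545.7, so τ_2 = 545.7 − 328.3 = 217.4 μs.
γ_2 = 384.6/217.4 = 1.769; β = √(1 − 1/γ²) = √0.6805.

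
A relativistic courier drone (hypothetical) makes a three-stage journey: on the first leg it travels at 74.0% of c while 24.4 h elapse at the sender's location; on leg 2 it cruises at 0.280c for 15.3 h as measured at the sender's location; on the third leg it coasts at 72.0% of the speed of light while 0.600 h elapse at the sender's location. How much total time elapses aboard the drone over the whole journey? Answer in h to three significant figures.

τ = 31.5 h

Leg 1: β = 0.740; γ = 1/√(1 − 0.740²) = 1/√0.4524 = 1.487; τ_1 = 24.4/1.487 = 16.41 h.
Leg 2: γ = 1/√(1 − 0.280²) = 25/24 ≈ 1.042; τ_2 = 15.3/1.042 = 14.69 h.
Leg 3: β = 0.720; γ = 1/√(1 − 0.720²) = 1/√0.4816 = 1.441; τ_3 = 0.600/1.441 = 0.4164 h.
Total: 16.41 + 14.69 + 0.4164 h.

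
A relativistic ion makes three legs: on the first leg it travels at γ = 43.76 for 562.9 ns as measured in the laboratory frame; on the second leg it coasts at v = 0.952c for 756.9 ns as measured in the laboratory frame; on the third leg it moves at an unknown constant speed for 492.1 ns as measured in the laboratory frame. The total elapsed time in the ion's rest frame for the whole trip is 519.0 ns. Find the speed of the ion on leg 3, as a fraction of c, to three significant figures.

Leg 1: γ = 43.76; τ_1 = 562.9/43.76 = 12.86 ns.
Leg 2: γ = 1/√(1 − 0.952²) = 1/√0.09370 = 3.267; τ_2 = 756.9/3.267 = 231.7 ns.
Leg 3: speed unknown; τ_3 = 492.1/γ_3.
Total proper time: 12.86 + 231.7 + τ_3 = 519.0, so τ_3 = 519.0 − 244.5 = 274.5 ns.
γ_3 = 492.1/274.5 = 1.793; β = √(1 − 1/γ²) = √0.6890.

β = 0.830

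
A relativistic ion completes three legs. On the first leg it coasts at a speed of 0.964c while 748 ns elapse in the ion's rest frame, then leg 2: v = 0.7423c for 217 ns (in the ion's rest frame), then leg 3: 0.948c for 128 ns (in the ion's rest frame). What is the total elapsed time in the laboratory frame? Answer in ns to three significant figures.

Δt = 3540 ns

Leg 1: γ = 1/√(1 − 0.964²) = 1/√0.07070 = 3.761; Δt_1 = 3.761 × 748 = 2813 ns.
Leg 2: γ = 1/√(1 − 0.7423²) = 1/√0.4490 = 1.492; Δt_2 = 1.492 × 217 = 323.8 ns.
Leg 3: γ = 1/√(1 − 0.948²) = 1/√0.1013 = 3.142; Δt_3 = 3.142 × 128 = 402.2 ns.
Total: 2813 + 323.8 + 402.2 ns.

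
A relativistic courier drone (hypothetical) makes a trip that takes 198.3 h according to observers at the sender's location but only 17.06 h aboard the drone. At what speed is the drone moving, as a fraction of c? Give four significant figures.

β = 0.9963

The proper time is measured aboard the drone (both events occur at the drone's location); Δt is measured at the sender's location. γ = Δt/τ = 198.3/17.06 = 11.62.
β = √(1 − 1/γ²) = √(1 − 0.007401) = √0.9926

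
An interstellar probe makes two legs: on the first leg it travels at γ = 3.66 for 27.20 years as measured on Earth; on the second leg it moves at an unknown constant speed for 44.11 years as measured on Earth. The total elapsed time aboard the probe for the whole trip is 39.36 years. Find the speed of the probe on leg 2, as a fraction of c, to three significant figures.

Leg 1: γ = 3.66; τ_1 = 27.20/3.660 = 7.432 years.
Leg 2: speed unknown; τ_2 = 44.11/γ_2.
Total proper time: 7.432 + τ_2 = 39.36, so τ_2 = 39.36 − 7.432 = 31.93 years.
γ_2 = 44.11/31.93 = 1.382; β = √(1 − 1/γ²) = √0.4761.

β = 0.690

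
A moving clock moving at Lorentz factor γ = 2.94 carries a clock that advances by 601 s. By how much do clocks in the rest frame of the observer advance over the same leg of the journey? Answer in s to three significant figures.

Δt = 1770 s

γ = 2.94
The interval measured on the moving clock is the proper time (both events occur at the same place in that frame); the lab-frame interval is Δt = γτ = 2.940 × 601 s.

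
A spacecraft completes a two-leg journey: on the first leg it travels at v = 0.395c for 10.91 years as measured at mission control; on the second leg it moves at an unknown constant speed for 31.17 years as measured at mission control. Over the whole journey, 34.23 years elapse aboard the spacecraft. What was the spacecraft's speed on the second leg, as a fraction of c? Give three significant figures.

β = 0.630

Leg 1: γ = 1/√(1 − 0.395²) = 1/√0.8440 = 1.089; τ_1 = 10.91/1.089 = 10.02 years.
Leg 2: speed unknown; τ_2 = 31.17/γ_2.
Total proper time: 10.02 + τ_2 = 34.23, so τ_2 = 34.23 − 10.02 = 24.21 years.
γ_2 = 31.17/24.21 = 1.288; β = √(1 − 1/γ²) = √0.3969.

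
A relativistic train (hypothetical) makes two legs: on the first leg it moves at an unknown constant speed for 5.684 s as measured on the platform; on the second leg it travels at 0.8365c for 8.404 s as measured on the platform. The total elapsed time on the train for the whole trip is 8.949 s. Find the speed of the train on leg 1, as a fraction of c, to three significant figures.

Leg 1: speed unknown; τ_1 = 5.684/γ_1.
Leg 2: γ = 1/√(1 − 0.8365²) = 1/√0.3003 = 1.825; τ_2 = 8.404/1.825 = 4.605 s.
Total proper time: τ_1 + 4.605 = 8.949, so τ_1 = 8.949 − 4.605 = 4.344 s.
γ_1 = 5.684/4.344 = 1.309; β = √(1 − 1/γ²) = √0.4160.

β = 0.645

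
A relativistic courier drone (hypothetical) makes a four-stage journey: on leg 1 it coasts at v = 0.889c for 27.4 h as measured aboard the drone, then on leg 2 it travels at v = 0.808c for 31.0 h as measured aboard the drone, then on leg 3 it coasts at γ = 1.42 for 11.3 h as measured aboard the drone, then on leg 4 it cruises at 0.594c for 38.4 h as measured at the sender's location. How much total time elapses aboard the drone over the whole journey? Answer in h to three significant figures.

Leg 1: 27.4 h is already measured aboard the drone.
Leg 2: 31.0 h is already measured aboard the drone.
Leg 3: 11.3 h is already measured aboard the drone.
Leg 4: γ = 1/√(1 − 0.594²) = 1/√0.6472 = 1.243; τ_4 = 38.4/1.243 = 30.89 h.
Total: 27.40 + 31.00 + 11.30 + 30.89 h.

τ = 101 h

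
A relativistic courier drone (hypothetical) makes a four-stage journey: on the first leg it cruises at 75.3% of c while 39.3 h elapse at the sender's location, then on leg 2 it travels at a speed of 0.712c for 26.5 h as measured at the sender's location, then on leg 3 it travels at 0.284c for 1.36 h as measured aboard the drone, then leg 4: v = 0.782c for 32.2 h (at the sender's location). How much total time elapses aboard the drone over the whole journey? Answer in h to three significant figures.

Leg 1: β = 0.753; γ = 1/√(1 − 0.753²) = 1/√0.4330 = 1.520; τ_1 = 39.3/1.520 = 25.86 h.
Leg 2: γ = 1/√(1 − 0.712²) = 1/√0.4931 = 1.424; τ_2 = 26.5/1.424 = 18.61 h.
Leg 3: 1.36 h is already measured aboard the drone.
Leg 4: γ = 1/√(1 − 0.782²) = 1/√0.3885 = 1.604; τ_4 = 32.2/1.604 = 20.07 h.
Total: 25.86 + 18.61 + 1.360 + 20.07 h.

τ = 65.9 h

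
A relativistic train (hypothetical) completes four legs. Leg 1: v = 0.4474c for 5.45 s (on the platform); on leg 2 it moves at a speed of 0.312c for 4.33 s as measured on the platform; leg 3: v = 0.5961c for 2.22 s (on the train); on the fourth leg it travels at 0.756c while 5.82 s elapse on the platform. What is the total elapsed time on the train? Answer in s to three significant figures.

Leg 1: γ = 1/√(1 − 0.4474²) = 1/√0.7998 = 1.118; τ_1 = 5.45/1.118 = 4.874 s.
Leg 2: γ = 1/√(1 − 0.312²) = 1/√0.9027 = 1.053; τ_2 = 4.33/1.053 = 4.114 s.
Leg 3: 2.22 s is already measured on the train.
Leg 4: γ = 1/√(1 − 0.756²) = 1/√0.4285 = 1.528; τ_4 = 5.82/1.528 = 3.810 s.
Total: 4.874 + 4.114 + 2.220 + 3.810 s.

τ = 15.0 s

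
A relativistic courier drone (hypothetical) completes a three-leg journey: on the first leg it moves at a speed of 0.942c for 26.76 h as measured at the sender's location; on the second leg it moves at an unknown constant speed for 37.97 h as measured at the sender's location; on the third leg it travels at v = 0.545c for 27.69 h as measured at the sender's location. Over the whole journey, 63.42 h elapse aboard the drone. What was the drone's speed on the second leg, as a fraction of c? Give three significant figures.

Leg 1: γ = 1/√(1 − 0.942²) = 1/√0.1126 = 2.980; τ_1 = 26.76/2.980 = 8.981 h.
Leg 2: speed unknown; τ_2 = 37.97/γ_2.
Leg 3: γ = 1/√(1 − 0.545²) = 1/√0.7030 = 1.193; τ_3 = 27.69/1.193 = 23.22 h.
Total proper time: 8.981 + τ_2 + 23.22 = 63.42, so τ_2 = 63.42 − 32.20 = 31.22 h.
γ_2 = 37.97/31.22 = 1.216; β = √(1 − 1/γ²) = √0.3238.

β = 0.569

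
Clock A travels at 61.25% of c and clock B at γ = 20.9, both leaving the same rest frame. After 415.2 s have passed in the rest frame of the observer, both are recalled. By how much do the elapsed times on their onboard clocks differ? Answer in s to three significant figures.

A: β = 0.6125; γ = 1/√(1 − 0.6125²) = 1/√0.6248 = 1.265; τ_A = 415.2/1.265 = 328.2 s.
B: γ = 20.9; τ_B = 415.2/20.90 = 19.87 s.

|τ_A − τ_B| = 308 s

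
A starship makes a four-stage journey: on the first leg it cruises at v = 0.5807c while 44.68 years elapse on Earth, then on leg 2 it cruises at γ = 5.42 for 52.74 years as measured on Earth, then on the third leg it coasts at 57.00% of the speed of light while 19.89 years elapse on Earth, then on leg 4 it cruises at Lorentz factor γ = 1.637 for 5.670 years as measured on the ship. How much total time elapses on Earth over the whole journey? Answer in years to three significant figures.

Δt = 127 years

Leg 1: 44.68 years is already measured on Earth.
Leg 2: 52.74 years is already measured on Earth.
Leg 3: 19.89 years is already measured on Earth.
Leg 4: γ = 1.637; Δt_4 = 1.637 × 5.670 = 9.282 years.
Total: 44.68 + 52.74 + 19.89 + 9.282 years.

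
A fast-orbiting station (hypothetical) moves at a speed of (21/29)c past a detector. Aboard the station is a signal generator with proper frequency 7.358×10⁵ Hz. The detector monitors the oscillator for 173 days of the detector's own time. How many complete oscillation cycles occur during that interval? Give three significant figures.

γ = 1/√(1 − (21/29)²) = 29/20 = 1.450
During 173 days of lab time, the oscillator's proper time advances by τ = Δt/γ = 173/1.450 = 119.3 days = 1.031×10⁷ s.
N = f × τ = 7.358×10⁵ × 1.031×10⁷ = 7.585×10¹².

N = 7.58×10¹²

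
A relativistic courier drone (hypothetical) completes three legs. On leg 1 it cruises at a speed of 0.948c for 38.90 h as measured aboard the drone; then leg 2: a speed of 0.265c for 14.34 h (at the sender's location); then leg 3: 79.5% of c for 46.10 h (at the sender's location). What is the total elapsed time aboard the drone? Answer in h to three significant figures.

τ = 80.7 h

Leg 1: 38.90 h is already measured aboard the drone.
Leg 2: γ = 1/√(1 − 0.265²) = 1/√0.9298 = 1.037; τ_2 = 14.34/1.037 = 13.83 h.
Leg 3: β = 0.795; γ = 1/√(1 − 0.795²) = 1/√0.3680 = 1.649; τ_3 = 46.10/1.649 = 27.96 h.
Total: 38.90 + 13.83 + 27.96 h.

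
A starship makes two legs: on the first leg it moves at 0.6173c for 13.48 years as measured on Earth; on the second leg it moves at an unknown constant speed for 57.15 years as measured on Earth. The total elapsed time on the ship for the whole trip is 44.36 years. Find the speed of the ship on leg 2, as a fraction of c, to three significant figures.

β = 0.807

Leg 1: γ = 1/√(1 − 0.6173²) = 1/√0.6189 = 1.271; τ_1 = 13.48/1.271 = 10.61 years.
Leg 2: speed unknown; τ_2 = 57.15/γ_2.
Total proper time: 10.61 + τ_2 = 44.36, so τ_2 = 44.36 − 10.61 = 33.75 years.
γ_2 = 57.15/33.75 = 1.693; β = √(1 − 1/γ²) = √0.6511.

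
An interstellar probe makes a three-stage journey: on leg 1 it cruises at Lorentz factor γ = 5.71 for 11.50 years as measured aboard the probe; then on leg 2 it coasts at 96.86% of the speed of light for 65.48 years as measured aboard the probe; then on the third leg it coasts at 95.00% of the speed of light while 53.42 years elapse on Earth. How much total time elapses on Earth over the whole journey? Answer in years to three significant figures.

Δt = 382 years

Leg 1: γ = 5.71; Δt_1 = 5.710 × 11.50 = 65.67 years.
Leg 2: β = 0.9686; γ = 1/√(1 − 0.9686²) = 1/√0.06181 = 4.022; Δt_2 = 4.022 × 65.48 = 263.4 years.
Leg 3: 53.42 years is already measured on Earth.
Total: 65.67 + 263.4 + 53.42 years.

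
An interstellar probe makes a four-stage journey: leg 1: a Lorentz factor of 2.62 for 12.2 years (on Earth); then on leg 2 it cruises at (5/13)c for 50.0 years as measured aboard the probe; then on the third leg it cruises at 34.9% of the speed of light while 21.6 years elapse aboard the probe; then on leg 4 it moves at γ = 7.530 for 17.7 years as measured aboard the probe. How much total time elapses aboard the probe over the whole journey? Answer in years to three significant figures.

τ = 94.0 years

Leg 1: γ = 2.62; τ_1 = 12.2/2.620 = 4.656 years.
Leg 2: 50.0 years is already measured aboard the probe.
Leg 3: 21.6 years is already measured aboard the probe.
Leg 4: 17.7 years is already measured aboard the probe.
Total: 4.656 + 50.00 + 21.60 + 17.70 years.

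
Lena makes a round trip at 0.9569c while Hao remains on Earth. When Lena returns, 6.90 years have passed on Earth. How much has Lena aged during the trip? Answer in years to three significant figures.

γ = 1/√(1 − 0.9569²) = 1/√0.08434 = 3.443
Lena's clock measures proper time along the trip: τ = Δt/γ = 6.90/3.443 years.

τ = 2.00 years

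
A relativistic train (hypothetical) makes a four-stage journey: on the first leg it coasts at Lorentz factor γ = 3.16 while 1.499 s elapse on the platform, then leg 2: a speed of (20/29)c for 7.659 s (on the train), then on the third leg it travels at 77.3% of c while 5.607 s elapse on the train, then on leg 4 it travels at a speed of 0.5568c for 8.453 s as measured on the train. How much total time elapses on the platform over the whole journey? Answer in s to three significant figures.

Δt = 31.1 s

Leg 1: 1.499 s is already measured on the platform.
Leg 2: γ = 1/√(1 − (20/29)²) = 29/21 ≈ 1.381; Δt_2 = 1.381 × 7.659 = 10.58 s.
Leg 3: β = 0.773; γ = 1/√(1 − 0.773²) = 1/√0.4025 = 1.576; Δt_3 = 1.576 × 5.607 = 8.838 s.
Leg 4: γ = 1/√(1 − 0.5568²) = 1/√0.6900 = 1.204; Δt_4 = 1.204 × 8.453 = 10.18 s.
Total: 1.499 + 10.58 + 8.838 + 10.18 s.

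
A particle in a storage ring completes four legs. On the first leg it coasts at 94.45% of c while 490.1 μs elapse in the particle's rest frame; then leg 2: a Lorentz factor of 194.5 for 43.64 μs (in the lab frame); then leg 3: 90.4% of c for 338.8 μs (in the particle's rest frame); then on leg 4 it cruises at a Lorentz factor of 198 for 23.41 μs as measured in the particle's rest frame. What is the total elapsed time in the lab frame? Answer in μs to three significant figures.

Δt = 6960 μs

Leg 1: β = 0.9445; γ = 1/√(1 − 0.9445²) = 1/√0.1079 = 3.044; Δt_1 = 3.044 × 490.1 = 1492 μs.
Leg 2: 43.64 μs is already measured in the lab frame.
Leg 3: β = 0.904; γ = 1/√(1 − 0.904²) = 1/√0.1828 = 2.339; Δt_3 = 2.339 × 338.8 = 792.5 μs.
Leg 4: γ = 198; Δt_4 = 198.0 × 23.41 = 4635 μs.
Total: 1492 + 43.64 + 792.5 + 4635 μs.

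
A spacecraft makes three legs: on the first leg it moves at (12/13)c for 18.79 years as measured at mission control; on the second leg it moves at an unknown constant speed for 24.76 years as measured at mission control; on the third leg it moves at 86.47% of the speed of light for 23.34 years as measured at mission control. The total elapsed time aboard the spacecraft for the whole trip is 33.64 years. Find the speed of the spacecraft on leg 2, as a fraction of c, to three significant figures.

Leg 1: γ = 1/√(1 − (12/13)²) = 13/5 = 2.600; τ_1 = 18.79/2.600 = 7.227 years.
Leg 2: speed unknown; τ_2 = 24.76/γ_2.
Leg 3: β = 0.8647; γ = 1/√(1 − 0.8647²) = 1/√0.2523 = 1.991; τ_3 = 23.34/1.991 = 11.72 years.
Total proper time: 7.227 + τ_2 + 11.72 = 33.64, so τ_2 = 33.64 − 18.95 = 14.69 years.
γ_2 = 24.76/14.69 = 1.686; β = √(1 − 1/γ²) = √0.6480.

β = 0.805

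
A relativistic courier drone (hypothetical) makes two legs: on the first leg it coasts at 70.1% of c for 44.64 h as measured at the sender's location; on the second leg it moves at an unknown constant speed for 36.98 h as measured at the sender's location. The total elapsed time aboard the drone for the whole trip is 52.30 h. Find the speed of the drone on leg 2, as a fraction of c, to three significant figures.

β = 0.833

Leg 1: β = 0.701; γ = 1/√(1 − 0.701²) = 1/√0.5086 = 1.402; τ_1 = 44.64/1.402 = 31.84 h.
Leg 2: speed unknown; τ_2 = 36.98/γ_2.
Total proper time: 31.84 + τ_2 = 52.30, so τ_2 = 52.30 − 31.84 = 20.46 h.
γ_2 = 36.98/20.46 = 1.807; β = √(1 − 1/γ²) = √0.6938.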